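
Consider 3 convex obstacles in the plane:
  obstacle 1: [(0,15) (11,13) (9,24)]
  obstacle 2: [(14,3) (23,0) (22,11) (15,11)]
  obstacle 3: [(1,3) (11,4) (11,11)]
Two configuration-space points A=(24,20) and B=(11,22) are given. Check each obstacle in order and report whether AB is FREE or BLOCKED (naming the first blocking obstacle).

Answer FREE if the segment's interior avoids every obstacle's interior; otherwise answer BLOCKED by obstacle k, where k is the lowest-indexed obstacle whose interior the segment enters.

Obstacle 1 [(0,15) (11,13) (9,24)]:
  edge (0,15)–(11,13): clear
  edge (11,13)–(9,24): clear
  edge (9,24)–(0,15): clear
  midpoint (35/2,21) outside
  → clear
Obstacle 2 [(14,3) (23,0) (22,11) (15,11)]:
  edge (14,3)–(23,0): clear
  edge (23,0)–(22,11): clear
  edge (22,11)–(15,11): clear
  edge (15,11)–(14,3): clear
  midpoint (35/2,21) outside
  → clear
Obstacle 3 [(1,3) (11,4) (11,11)]:
  edge (1,3)–(11,4): clear
  edge (11,4)–(11,11): clear
  edge (11,11)–(1,3): clear
  midpoint (35/2,21) outside
  → clear

FREE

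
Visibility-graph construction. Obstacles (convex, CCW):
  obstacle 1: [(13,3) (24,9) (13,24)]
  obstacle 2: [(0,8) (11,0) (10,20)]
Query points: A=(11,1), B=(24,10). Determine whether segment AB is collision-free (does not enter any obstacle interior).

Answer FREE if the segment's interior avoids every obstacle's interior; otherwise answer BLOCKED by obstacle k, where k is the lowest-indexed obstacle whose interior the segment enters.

BLOCKED by obstacle 1

Obstacle 1 [(13,3) (24,9) (13,24)]:
  edge (13,3)–(24,9): crosses AB
  edge (24,9)–(13,24): crosses AB
  edge (13,24)–(13,3): clear
  → BLOCKED
Obstacle 2 [(0,8) (11,0) (10,20)]:
  edge (0,8)–(11,0): clear
  edge (11,0)–(10,20): clear
  edge (10,20)–(0,8): clear
  midpoint (35/2,11/2) outside
  → clear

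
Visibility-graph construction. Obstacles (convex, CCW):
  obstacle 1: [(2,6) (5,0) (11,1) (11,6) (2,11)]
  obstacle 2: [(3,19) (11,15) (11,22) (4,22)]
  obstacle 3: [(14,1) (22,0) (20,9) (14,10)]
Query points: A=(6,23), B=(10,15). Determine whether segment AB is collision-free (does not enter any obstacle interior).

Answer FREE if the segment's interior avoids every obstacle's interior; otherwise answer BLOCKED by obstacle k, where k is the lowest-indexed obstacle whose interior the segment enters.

Obstacle 1 [(2,6) (5,0) (11,1) (11,6) (2,11)]:
  edge (2,6)–(5,0): clear
  edge (5,0)–(11,1): clear
  edge (11,1)–(11,6): clear
  edge (11,6)–(2,11): clear
  edge (2,11)–(2,6): clear
  midpoint (8,19) outside
  → clear
Obstacle 2 [(3,19) (11,15) (11,22) (4,22)]:
  edge (3,19)–(11,15): crosses AB
  edge (11,15)–(11,22): clear
  edge (11,22)–(4,22): crosses AB
  edge (4,22)–(3,19): clear
  → BLOCKED
Obstacle 3 [(14,1) (22,0) (20,9) (14,10)]:
  edge (14,1)–(22,0): clear
  edge (22,0)–(20,9): clear
  edge (20,9)–(14,10): clear
  edge (14,10)–(14,1): clear
  midpoint (8,19) outside
  → clear

BLOCKED by obstacle 2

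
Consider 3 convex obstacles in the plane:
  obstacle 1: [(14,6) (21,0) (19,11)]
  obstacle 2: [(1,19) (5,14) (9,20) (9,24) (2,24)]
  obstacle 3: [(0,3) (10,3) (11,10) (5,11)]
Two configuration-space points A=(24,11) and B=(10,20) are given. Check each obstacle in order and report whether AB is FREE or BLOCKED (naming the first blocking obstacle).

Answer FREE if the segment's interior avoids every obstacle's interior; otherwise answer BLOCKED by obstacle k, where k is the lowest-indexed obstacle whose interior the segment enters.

Obstacle 1 [(14,6) (21,0) (19,11)]:
  edge (14,6)–(21,0): clear
  edge (21,0)–(19,11): clear
  edge (19,11)–(14,6): clear
  midpoint (17,31/2) outside
  → clear
Obstacle 2 [(1,19) (5,14) (9,20) (9,24) (2,24)]:
  edge (1,19)–(5,14): clear
  edge (5,14)–(9,20): clear
  edge (9,20)–(9,24): clear
  edge (9,24)–(2,24): clear
  edge (2,24)–(1,19): clear
  midpoint (17,31/2) outside
  → clear
Obstacle 3 [(0,3) (10,3) (11,10) (5,11)]:
  edge (0,3)–(10,3): clear
  edge (10,3)–(11,10): clear
  edge (11,10)–(5,11): clear
  edge (5,11)–(0,3): clear
  midpoint (17,31/2) outside
  → clear

FREE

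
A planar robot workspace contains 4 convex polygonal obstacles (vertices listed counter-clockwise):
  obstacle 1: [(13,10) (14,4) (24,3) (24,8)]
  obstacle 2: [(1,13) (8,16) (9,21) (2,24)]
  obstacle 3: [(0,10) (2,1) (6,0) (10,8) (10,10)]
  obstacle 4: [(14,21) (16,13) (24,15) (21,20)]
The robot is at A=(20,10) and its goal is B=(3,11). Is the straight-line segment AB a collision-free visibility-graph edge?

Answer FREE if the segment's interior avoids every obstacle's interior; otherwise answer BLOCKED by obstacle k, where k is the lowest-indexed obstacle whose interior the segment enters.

FREE

Obstacle 1 [(13,10) (14,4) (24,3) (24,8)]:
  edge (13,10)–(14,4): clear
  edge (14,4)–(24,3): clear
  edge (24,3)–(24,8): clear
  edge (24,8)–(13,10): clear
  midpoint (23/2,21/2) outside
  → clear
Obstacle 2 [(1,13) (8,16) (9,21) (2,24)]:
  edge (1,13)–(8,16): clear
  edge (8,16)–(9,21): clear
  edge (9,21)–(2,24): clear
  edge (2,24)–(1,13): clear
  midpoint (23/2,21/2) outside
  → clear
Obstacle 3 [(0,10) (2,1) (6,0) (10,8) (10,10)]:
  edge (0,10)–(2,1): clear
  edge (2,1)–(6,0): clear
  edge (6,0)–(10,8): clear
  edge (10,8)–(10,10): clear
  edge (10,10)–(0,10): clear
  midpoint (23/2,21/2) outside
  → clear
Obstacle 4 [(14,21) (16,13) (24,15) (21,20)]:
  edge (14,21)–(16,13): clear
  edge (16,13)–(24,15): clear
  edge (24,15)–(21,20): clear
  edge (21,20)–(14,21): clear
  midpoint (23/2,21/2) outside
  → clear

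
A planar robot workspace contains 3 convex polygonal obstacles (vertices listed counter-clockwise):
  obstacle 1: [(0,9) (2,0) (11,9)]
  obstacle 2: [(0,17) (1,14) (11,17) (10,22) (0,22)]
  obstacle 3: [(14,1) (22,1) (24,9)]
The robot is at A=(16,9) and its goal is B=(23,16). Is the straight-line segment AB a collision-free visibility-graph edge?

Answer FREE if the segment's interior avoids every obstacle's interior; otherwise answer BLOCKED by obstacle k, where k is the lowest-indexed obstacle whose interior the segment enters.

FREE

Obstacle 1 [(0,9) (2,0) (11,9)]:
  edge (0,9)–(2,0): clear
  edge (2,0)–(11,9): clear
  edge (11,9)–(0,9): clear
  midpoint (39/2,25/2) outside
  → clear
Obstacle 2 [(0,17) (1,14) (11,17) (10,22) (0,22)]:
  edge (0,17)–(1,14): clear
  edge (1,14)–(11,17): clear
  edge (11,17)–(10,22): clear
  edge (10,22)–(0,22): clear
  edge (0,22)–(0,17): clear
  midpoint (39/2,25/2) outside
  → clear
Obstacle 3 [(14,1) (22,1) (24,9)]:
  edge (14,1)–(22,1): clear
  edge (22,1)–(24,9): clear
  edge (24,9)–(14,1): clear
  midpoint (39/2,25/2) outside
  → clear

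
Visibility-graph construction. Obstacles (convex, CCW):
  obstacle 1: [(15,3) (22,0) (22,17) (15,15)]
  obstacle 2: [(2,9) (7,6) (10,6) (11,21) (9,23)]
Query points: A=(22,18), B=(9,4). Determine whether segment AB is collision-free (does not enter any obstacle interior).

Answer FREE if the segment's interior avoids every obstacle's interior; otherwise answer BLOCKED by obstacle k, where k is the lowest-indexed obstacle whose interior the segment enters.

BLOCKED by obstacle 1

Obstacle 1 [(15,3) (22,0) (22,17) (15,15)]:
  edge (15,3)–(22,0): clear
  edge (22,0)–(22,17): clear
  edge (22,17)–(15,15): crosses AB
  edge (15,15)–(15,3): crosses AB
  → BLOCKED
Obstacle 2 [(2,9) (7,6) (10,6) (11,21) (9,23)]:
  edge (2,9)–(7,6): clear
  edge (7,6)–(10,6): clear
  edge (10,6)–(11,21): clear
  edge (11,21)–(9,23): clear
  edge (9,23)–(2,9): clear
  midpoint (31/2,11) outside
  → clear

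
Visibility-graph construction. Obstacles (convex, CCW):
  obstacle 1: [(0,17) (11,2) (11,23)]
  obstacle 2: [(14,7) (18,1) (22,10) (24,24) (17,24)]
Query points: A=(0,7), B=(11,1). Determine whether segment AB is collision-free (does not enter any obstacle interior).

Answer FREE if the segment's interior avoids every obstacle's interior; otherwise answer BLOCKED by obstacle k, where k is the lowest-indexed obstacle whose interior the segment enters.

Obstacle 1 [(0,17) (11,2) (11,23)]:
  edge (0,17)–(11,2): clear
  edge (11,2)–(11,23): clear
  edge (11,23)–(0,17): clear
  midpoint (11/2,4) outside
  → clear
Obstacle 2 [(14,7) (18,1) (22,10) (24,24) (17,24)]:
  edge (14,7)–(18,1): clear
  edge (18,1)–(22,10): clear
  edge (22,10)–(24,24): clear
  edge (24,24)–(17,24): clear
  edge (17,24)–(14,7): clear
  midpoint (11/2,4) outside
  → clear

FREE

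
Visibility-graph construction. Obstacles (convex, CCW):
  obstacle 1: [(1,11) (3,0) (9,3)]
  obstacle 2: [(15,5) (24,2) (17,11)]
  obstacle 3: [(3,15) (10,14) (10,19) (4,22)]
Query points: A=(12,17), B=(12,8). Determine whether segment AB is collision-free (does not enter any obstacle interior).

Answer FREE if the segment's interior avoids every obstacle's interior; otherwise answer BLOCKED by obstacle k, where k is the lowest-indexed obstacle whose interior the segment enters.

FREE

Obstacle 1 [(1,11) (3,0) (9,3)]:
  edge (1,11)–(3,0): clear
  edge (3,0)–(9,3): clear
  edge (9,3)–(1,11): clear
  midpoint (12,25/2) outside
  → clear
Obstacle 2 [(15,5) (24,2) (17,11)]:
  edge (15,5)–(24,2): clear
  edge (24,2)–(17,11): clear
  edge (17,11)–(15,5): clear
  midpoint (12,25/2) outside
  → clear
Obstacle 3 [(3,15) (10,14) (10,19) (4,22)]:
  edge (3,15)–(10,14): clear
  edge (10,14)–(10,19): clear
  edge (10,19)–(4,22): clear
  edge (4,22)–(3,15): clear
  midpoint (12,25/2) outside
  → clear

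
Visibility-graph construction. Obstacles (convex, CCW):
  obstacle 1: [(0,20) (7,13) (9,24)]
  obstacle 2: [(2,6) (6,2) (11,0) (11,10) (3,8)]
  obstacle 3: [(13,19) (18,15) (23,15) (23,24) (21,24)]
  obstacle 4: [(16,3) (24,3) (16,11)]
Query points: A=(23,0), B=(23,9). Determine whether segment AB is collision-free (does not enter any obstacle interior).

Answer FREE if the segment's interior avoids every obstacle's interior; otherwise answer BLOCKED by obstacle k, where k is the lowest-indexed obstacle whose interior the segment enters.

Obstacle 1 [(0,20) (7,13) (9,24)]:
  edge (0,20)–(7,13): clear
  edge (7,13)–(9,24): clear
  edge (9,24)–(0,20): clear
  midpoint (23,9/2) outside
  → clear
Obstacle 2 [(2,6) (6,2) (11,0) (11,10) (3,8)]:
  edge (2,6)–(6,2): clear
  edge (6,2)–(11,0): clear
  edge (11,0)–(11,10): clear
  edge (11,10)–(3,8): clear
  edge (3,8)–(2,6): clear
  midpoint (23,9/2) outside
  → clear
Obstacle 3 [(13,19) (18,15) (23,15) (23,24) (21,24)]:
  edge (13,19)–(18,15): clear
  edge (18,15)–(23,15): clear
  edge (23,15)–(23,24): clear
  edge (23,24)–(21,24): clear
  edge (21,24)–(13,19): clear
  midpoint (23,9/2) outside
  → clear
Obstacle 4 [(16,3) (24,3) (16,11)]:
  edge (16,3)–(24,3): crosses AB
  edge (24,3)–(16,11): crosses AB
  edge (16,11)–(16,3): clear
  → BLOCKED

BLOCKED by obstacle 4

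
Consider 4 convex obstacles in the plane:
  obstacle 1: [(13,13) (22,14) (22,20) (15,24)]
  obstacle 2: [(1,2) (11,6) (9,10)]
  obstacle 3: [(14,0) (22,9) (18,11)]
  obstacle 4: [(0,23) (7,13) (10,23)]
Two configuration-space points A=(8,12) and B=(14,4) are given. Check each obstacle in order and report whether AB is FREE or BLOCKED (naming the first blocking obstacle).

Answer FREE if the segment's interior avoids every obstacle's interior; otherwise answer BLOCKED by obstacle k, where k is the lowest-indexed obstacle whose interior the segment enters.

FREE

Obstacle 1 [(13,13) (22,14) (22,20) (15,24)]:
  edge (13,13)–(22,14): clear
  edge (22,14)–(22,20): clear
  edge (22,20)–(15,24): clear
  edge (15,24)–(13,13): clear
  midpoint (11,8) outside
  → clear
Obstacle 2 [(1,2) (11,6) (9,10)]:
  edge (1,2)–(11,6): clear
  edge (11,6)–(9,10): clear
  edge (9,10)–(1,2): clear
  midpoint (11,8) outside
  → clear
Obstacle 3 [(14,0) (22,9) (18,11)]:
  edge (14,0)–(22,9): clear
  edge (22,9)–(18,11): clear
  edge (18,11)–(14,0): clear
  midpoint (11,8) outside
  → clear
Obstacle 4 [(0,23) (7,13) (10,23)]:
  edge (0,23)–(7,13): clear
  edge (7,13)–(10,23): clear
  edge (10,23)–(0,23): clear
  midpoint (11,8) outside
  → clear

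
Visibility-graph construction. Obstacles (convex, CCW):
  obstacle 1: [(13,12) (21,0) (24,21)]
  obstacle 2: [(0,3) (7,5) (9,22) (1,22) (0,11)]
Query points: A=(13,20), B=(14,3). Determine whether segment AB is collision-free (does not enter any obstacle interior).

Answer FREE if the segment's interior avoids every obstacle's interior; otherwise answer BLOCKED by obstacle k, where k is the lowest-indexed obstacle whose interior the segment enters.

BLOCKED by obstacle 1

Obstacle 1 [(13,12) (21,0) (24,21)]:
  edge (13,12)–(21,0): crosses AB
  edge (21,0)–(24,21): clear
  edge (24,21)–(13,12): crosses AB
  → BLOCKED
Obstacle 2 [(0,3) (7,5) (9,22) (1,22) (0,11)]:
  edge (0,3)–(7,5): clear
  edge (7,5)–(9,22): clear
  edge (9,22)–(1,22): clear
  edge (1,22)–(0,11): clear
  edge (0,11)–(0,3): clear
  midpoint (27/2,23/2) outside
  → clear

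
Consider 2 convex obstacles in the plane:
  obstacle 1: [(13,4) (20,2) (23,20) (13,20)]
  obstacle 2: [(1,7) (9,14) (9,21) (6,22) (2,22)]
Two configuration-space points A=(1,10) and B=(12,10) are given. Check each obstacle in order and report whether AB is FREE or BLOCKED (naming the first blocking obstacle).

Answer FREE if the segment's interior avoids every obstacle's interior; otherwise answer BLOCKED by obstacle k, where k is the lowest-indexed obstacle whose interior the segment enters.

BLOCKED by obstacle 2

Obstacle 1 [(13,4) (20,2) (23,20) (13,20)]:
  edge (13,4)–(20,2): clear
  edge (20,2)–(23,20): clear
  edge (23,20)–(13,20): clear
  edge (13,20)–(13,4): clear
  midpoint (13/2,10) outside
  → clear
Obstacle 2 [(1,7) (9,14) (9,21) (6,22) (2,22)]:
  edge (1,7)–(9,14): crosses AB
  edge (9,14)–(9,21): clear
  edge (9,21)–(6,22): clear
  edge (6,22)–(2,22): clear
  edge (2,22)–(1,7): crosses AB
  → BLOCKED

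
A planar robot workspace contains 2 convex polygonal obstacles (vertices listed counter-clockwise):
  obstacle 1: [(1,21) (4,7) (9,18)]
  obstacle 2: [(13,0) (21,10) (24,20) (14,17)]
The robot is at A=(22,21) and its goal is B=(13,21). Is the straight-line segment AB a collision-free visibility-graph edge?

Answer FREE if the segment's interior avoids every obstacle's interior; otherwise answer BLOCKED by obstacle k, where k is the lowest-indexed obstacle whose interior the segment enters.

FREE

Obstacle 1 [(1,21) (4,7) (9,18)]:
  edge (1,21)–(4,7): clear
  edge (4,7)–(9,18): clear
  edge (9,18)–(1,21): clear
  midpoint (35/2,21) outside
  → clear
Obstacle 2 [(13,0) (21,10) (24,20) (14,17)]:
  edge (13,0)–(21,10): clear
  edge (21,10)–(24,20): clear
  edge (24,20)–(14,17): clear
  edge (14,17)–(13,0): clear
  midpoint (35/2,21) outside
  → clear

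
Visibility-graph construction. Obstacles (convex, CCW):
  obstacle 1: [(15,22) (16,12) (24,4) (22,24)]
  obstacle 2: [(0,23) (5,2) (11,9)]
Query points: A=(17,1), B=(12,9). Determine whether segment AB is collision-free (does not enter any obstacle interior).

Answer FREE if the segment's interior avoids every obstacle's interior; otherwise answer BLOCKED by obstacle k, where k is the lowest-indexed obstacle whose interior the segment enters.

FREE

Obstacle 1 [(15,22) (16,12) (24,4) (22,24)]:
  edge (15,22)–(16,12): clear
  edge (16,12)–(24,4): clear
  edge (24,4)–(22,24): clear
  edge (22,24)–(15,22): clear
  midpoint (29/2,5) outside
  → clear
Obstacle 2 [(0,23) (5,2) (11,9)]:
  edge (0,23)–(5,2): clear
  edge (5,2)–(11,9): clear
  edge (11,9)–(0,23): clear
  midpoint (29/2,5) outside
  → clear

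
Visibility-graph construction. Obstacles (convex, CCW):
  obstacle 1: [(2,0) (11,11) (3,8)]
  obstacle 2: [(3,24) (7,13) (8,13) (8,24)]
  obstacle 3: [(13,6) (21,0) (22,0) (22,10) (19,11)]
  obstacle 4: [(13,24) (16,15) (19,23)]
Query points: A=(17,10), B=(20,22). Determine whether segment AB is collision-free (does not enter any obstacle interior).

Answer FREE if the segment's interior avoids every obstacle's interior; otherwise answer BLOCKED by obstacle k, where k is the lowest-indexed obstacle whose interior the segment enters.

FREE

Obstacle 1 [(2,0) (11,11) (3,8)]:
  edge (2,0)–(11,11): clear
  edge (11,11)–(3,8): clear
  edge (3,8)–(2,0): clear
  midpoint (37/2,16) outside
  → clear
Obstacle 2 [(3,24) (7,13) (8,13) (8,24)]:
  edge (3,24)–(7,13): clear
  edge (7,13)–(8,13): clear
  edge (8,13)–(8,24): clear
  edge (8,24)–(3,24): clear
  midpoint (37/2,16) outside
  → clear
Obstacle 3 [(13,6) (21,0) (22,0) (22,10) (19,11)]:
  edge (13,6)–(21,0): clear
  edge (21,0)–(22,0): clear
  edge (22,0)–(22,10): clear
  edge (22,10)–(19,11): clear
  edge (19,11)–(13,6): clear
  midpoint (37/2,16) outside
  → clear
Obstacle 4 [(13,24) (16,15) (19,23)]:
  edge (13,24)–(16,15): clear
  edge (16,15)–(19,23): clear
  edge (19,23)–(13,24): clear
  midpoint (37/2,16) outside
  → clear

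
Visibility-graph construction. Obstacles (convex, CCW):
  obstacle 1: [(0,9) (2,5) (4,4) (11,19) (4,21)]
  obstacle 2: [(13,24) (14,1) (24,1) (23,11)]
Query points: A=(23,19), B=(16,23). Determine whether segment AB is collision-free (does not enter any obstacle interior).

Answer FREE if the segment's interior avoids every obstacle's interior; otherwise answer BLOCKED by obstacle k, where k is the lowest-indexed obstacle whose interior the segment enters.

Obstacle 1 [(0,9) (2,5) (4,4) (11,19) (4,21)]:
  edge (0,9)–(2,5): clear
  edge (2,5)–(4,4): clear
  edge (4,4)–(11,19): clear
  edge (11,19)–(4,21): clear
  edge (4,21)–(0,9): clear
  midpoint (39/2,21) outside
  → clear
Obstacle 2 [(13,24) (14,1) (24,1) (23,11)]:
  edge (13,24)–(14,1): clear
  edge (14,1)–(24,1): clear
  edge (24,1)–(23,11): clear
  edge (23,11)–(13,24): clear
  midpoint (39/2,21) outside
  → clear

FREE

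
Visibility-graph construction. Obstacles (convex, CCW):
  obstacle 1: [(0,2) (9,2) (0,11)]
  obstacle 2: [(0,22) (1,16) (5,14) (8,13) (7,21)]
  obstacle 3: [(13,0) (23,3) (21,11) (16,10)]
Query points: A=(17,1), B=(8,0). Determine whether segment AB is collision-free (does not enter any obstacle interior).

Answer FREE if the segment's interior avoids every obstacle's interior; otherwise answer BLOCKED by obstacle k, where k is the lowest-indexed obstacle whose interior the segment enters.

Obstacle 1 [(0,2) (9,2) (0,11)]:
  edge (0,2)–(9,2): clear
  edge (9,2)–(0,11): clear
  edge (0,11)–(0,2): clear
  midpoint (25/2,1/2) outside
  → clear
Obstacle 2 [(0,22) (1,16) (5,14) (8,13) (7,21)]:
  edge (0,22)–(1,16): clear
  edge (1,16)–(5,14): clear
  edge (5,14)–(8,13): clear
  edge (8,13)–(7,21): clear
  edge (7,21)–(0,22): clear
  midpoint (25/2,1/2) outside
  → clear
Obstacle 3 [(13,0) (23,3) (21,11) (16,10)]:
  edge (13,0)–(23,3): crosses AB
  edge (23,3)–(21,11): clear
  edge (21,11)–(16,10): clear
  edge (16,10)–(13,0): crosses AB
  → BLOCKED

BLOCKED by obstacle 3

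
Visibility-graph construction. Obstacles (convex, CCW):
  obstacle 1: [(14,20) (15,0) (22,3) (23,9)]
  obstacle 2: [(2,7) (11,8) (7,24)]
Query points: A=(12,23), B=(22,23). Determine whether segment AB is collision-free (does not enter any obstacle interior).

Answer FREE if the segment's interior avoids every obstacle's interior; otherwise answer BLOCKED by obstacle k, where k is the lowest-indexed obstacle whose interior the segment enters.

Obstacle 1 [(14,20) (15,0) (22,3) (23,9)]:
  edge (14,20)–(15,0): clear
  edge (15,0)–(22,3): clear
  edge (22,3)–(23,9): clear
  edge (23,9)–(14,20): clear
  midpoint (17,23) outside
  → clear
Obstacle 2 [(2,7) (11,8) (7,24)]:
  edge (2,7)–(11,8): clear
  edge (11,8)–(7,24): clear
  edge (7,24)–(2,7): clear
  midpoint (17,23) outside
  → clear

FREE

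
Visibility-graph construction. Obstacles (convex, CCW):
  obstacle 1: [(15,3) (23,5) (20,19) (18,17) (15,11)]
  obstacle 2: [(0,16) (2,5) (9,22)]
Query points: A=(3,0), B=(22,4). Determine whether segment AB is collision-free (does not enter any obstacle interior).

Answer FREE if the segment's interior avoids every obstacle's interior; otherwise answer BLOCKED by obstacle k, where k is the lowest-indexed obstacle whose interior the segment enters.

FREE

Obstacle 1 [(15,3) (23,5) (20,19) (18,17) (15,11)]:
  edge (15,3)–(23,5): clear
  edge (23,5)–(20,19): clear
  edge (20,19)–(18,17): clear
  edge (18,17)–(15,11): clear
  edge (15,11)–(15,3): clear
  midpoint (25/2,2) outside
  → clear
Obstacle 2 [(0,16) (2,5) (9,22)]:
  edge (0,16)–(2,5): clear
  edge (2,5)–(9,22): clear
  edge (9,22)–(0,16): clear
  midpoint (25/2,2) outside
  → clear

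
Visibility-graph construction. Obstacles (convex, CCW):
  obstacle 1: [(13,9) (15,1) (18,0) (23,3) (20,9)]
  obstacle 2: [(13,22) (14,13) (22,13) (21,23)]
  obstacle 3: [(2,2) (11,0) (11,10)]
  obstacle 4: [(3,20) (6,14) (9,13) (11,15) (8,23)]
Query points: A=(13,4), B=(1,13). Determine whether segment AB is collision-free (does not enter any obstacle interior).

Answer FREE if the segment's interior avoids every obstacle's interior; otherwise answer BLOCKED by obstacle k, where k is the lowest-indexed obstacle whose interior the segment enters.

Obstacle 1 [(13,9) (15,1) (18,0) (23,3) (20,9)]:
  edge (13,9)–(15,1): clear
  edge (15,1)–(18,0): clear
  edge (18,0)–(23,3): clear
  edge (23,3)–(20,9): clear
  edge (20,9)–(13,9): clear
  midpoint (7,17/2) outside
  → clear
Obstacle 2 [(13,22) (14,13) (22,13) (21,23)]:
  edge (13,22)–(14,13): clear
  edge (14,13)–(22,13): clear
  edge (22,13)–(21,23): clear
  edge (21,23)–(13,22): clear
  midpoint (7,17/2) outside
  → clear
Obstacle 3 [(2,2) (11,0) (11,10)]:
  edge (2,2)–(11,0): clear
  edge (11,0)–(11,10): crosses AB
  edge (11,10)–(2,2): crosses AB
  → BLOCKED
Obstacle 4 [(3,20) (6,14) (9,13) (11,15) (8,23)]:
  edge (3,20)–(6,14): clear
  edge (6,14)–(9,13): clear
  edge (9,13)–(11,15): clear
  edge (11,15)–(8,23): clear
  edge (8,23)–(3,20): clear
  midpoint (7,17/2) outside
  → clear

BLOCKED by obstacle 3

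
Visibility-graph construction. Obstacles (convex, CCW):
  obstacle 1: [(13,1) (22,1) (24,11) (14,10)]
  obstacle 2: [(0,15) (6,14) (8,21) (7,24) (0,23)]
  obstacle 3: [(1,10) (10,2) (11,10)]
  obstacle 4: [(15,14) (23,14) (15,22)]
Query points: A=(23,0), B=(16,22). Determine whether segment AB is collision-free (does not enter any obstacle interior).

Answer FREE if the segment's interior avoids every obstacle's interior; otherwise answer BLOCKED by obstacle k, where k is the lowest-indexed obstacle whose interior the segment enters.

Obstacle 1 [(13,1) (22,1) (24,11) (14,10)]:
  edge (13,1)–(22,1): clear
  edge (22,1)–(24,11): crosses AB
  edge (24,11)–(14,10): crosses AB
  edge (14,10)–(13,1): clear
  → BLOCKED
Obstacle 2 [(0,15) (6,14) (8,21) (7,24) (0,23)]:
  edge (0,15)–(6,14): clear
  edge (6,14)–(8,21): clear
  edge (8,21)–(7,24): clear
  edge (7,24)–(0,23): clear
  edge (0,23)–(0,15): clear
  midpoint (39/2,11) outside
  → clear
Obstacle 3 [(1,10) (10,2) (11,10)]:
  edge (1,10)–(10,2): clear
  edge (10,2)–(11,10): clear
  edge (11,10)–(1,10): clear
  midpoint (39/2,11) outside
  → clear
Obstacle 4 [(15,14) (23,14) (15,22)]:
  edge (15,14)–(23,14): crosses AB
  edge (23,14)–(15,22): crosses AB
  edge (15,22)–(15,14): clear
  → BLOCKED

BLOCKED by obstacle 1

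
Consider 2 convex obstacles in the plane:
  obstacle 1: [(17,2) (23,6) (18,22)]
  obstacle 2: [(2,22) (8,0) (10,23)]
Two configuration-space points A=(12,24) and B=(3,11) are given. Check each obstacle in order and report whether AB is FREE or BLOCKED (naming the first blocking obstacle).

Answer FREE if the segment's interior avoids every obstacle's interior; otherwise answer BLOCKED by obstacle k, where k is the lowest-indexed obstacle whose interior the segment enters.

BLOCKED by obstacle 2

Obstacle 1 [(17,2) (23,6) (18,22)]:
  edge (17,2)–(23,6): clear
  edge (23,6)–(18,22): clear
  edge (18,22)–(17,2): clear
  midpoint (15/2,35/2) outside
  → clear
Obstacle 2 [(2,22) (8,0) (10,23)]:
  edge (2,22)–(8,0): crosses AB
  edge (8,0)–(10,23): crosses AB
  edge (10,23)–(2,22): clear
  → BLOCKED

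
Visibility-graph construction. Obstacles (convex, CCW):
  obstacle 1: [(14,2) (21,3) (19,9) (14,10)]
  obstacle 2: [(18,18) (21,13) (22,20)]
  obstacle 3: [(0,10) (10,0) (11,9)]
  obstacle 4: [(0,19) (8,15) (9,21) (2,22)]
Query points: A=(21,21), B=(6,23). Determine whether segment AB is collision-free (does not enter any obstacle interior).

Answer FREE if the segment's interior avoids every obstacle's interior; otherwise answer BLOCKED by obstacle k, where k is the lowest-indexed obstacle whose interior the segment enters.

FREE

Obstacle 1 [(14,2) (21,3) (19,9) (14,10)]:
  edge (14,2)–(21,3): clear
  edge (21,3)–(19,9): clear
  edge (19,9)–(14,10): clear
  edge (14,10)–(14,2): clear
  midpoint (27/2,22) outside
  → clear
Obstacle 2 [(18,18) (21,13) (22,20)]:
  edge (18,18)–(21,13): clear
  edge (21,13)–(22,20): clear
  edge (22,20)–(18,18): clear
  midpoint (27/2,22) outside
  → clear
Obstacle 3 [(0,10) (10,0) (11,9)]:
  edge (0,10)–(10,0): clear
  edge (10,0)–(11,9): clear
  edge (11,9)–(0,10): clear
  midpoint (27/2,22) outside
  → clear
Obstacle 4 [(0,19) (8,15) (9,21) (2,22)]:
  edge (0,19)–(8,15): clear
  edge (8,15)–(9,21): clear
  edge (9,21)–(2,22): clear
  edge (2,22)–(0,19): clear
  midpoint (27/2,22) outside
  → clear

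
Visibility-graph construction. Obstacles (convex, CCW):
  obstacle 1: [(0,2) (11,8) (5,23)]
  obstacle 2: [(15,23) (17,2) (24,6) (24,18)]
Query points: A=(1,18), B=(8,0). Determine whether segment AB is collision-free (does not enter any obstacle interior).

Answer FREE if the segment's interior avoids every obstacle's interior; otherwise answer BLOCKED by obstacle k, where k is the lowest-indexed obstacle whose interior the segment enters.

BLOCKED by obstacle 1

Obstacle 1 [(0,2) (11,8) (5,23)]:
  edge (0,2)–(11,8): crosses AB
  edge (11,8)–(5,23): clear
  edge (5,23)–(0,2): crosses AB
  → BLOCKED
Obstacle 2 [(15,23) (17,2) (24,6) (24,18)]:
  edge (15,23)–(17,2): clear
  edge (17,2)–(24,6): clear
  edge (24,6)–(24,18): clear
  edge (24,18)–(15,23): clear
  midpoint (9/2,9) outside
  → clear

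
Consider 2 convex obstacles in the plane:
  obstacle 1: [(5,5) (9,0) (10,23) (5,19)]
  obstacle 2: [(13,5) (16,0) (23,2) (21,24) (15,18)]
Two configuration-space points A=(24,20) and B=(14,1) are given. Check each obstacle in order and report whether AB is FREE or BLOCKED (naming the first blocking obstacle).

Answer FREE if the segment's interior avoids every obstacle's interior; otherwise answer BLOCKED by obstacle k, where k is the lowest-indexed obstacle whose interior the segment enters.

BLOCKED by obstacle 2

Obstacle 1 [(5,5) (9,0) (10,23) (5,19)]:
  edge (5,5)–(9,0): clear
  edge (9,0)–(10,23): clear
  edge (10,23)–(5,19): clear
  edge (5,19)–(5,5): clear
  midpoint (19,21/2) outside
  → clear
Obstacle 2 [(13,5) (16,0) (23,2) (21,24) (15,18)]:
  edge (13,5)–(16,0): crosses AB
  edge (16,0)–(23,2): clear
  edge (23,2)–(21,24): crosses AB
  edge (21,24)–(15,18): clear
  edge (15,18)–(13,5): clear
  → BLOCKED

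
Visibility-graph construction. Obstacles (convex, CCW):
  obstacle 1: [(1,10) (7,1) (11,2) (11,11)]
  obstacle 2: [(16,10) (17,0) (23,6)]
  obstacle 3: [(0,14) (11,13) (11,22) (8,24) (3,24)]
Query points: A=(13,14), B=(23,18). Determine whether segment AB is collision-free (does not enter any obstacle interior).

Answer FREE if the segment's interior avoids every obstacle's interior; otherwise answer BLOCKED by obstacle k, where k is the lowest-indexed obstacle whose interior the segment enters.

FREE

Obstacle 1 [(1,10) (7,1) (11,2) (11,11)]:
  edge (1,10)–(7,1): clear
  edge (7,1)–(11,2): clear
  edge (11,2)–(11,11): clear
  edge (11,11)–(1,10): clear
  midpoint (18,16) outside
  → clear
Obstacle 2 [(16,10) (17,0) (23,6)]:
  edge (16,10)–(17,0): clear
  edge (17,0)–(23,6): clear
  edge (23,6)–(16,10): clear
  midpoint (18,16) outside
  → clear
Obstacle 3 [(0,14) (11,13) (11,22) (8,24) (3,24)]:
  edge (0,14)–(11,13): clear
  edge (11,13)–(11,22): clear
  edge (11,22)–(8,24): clear
  edge (8,24)–(3,24): clear
  edge (3,24)–(0,14): clear
  midpoint (18,16) outside
  → clear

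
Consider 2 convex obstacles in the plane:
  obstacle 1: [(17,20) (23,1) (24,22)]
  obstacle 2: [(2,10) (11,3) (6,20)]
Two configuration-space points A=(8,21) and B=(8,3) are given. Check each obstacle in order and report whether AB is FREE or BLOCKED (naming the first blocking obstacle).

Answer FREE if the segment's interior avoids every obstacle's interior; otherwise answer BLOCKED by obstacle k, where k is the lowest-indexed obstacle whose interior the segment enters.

Obstacle 1 [(17,20) (23,1) (24,22)]:
  edge (17,20)–(23,1): clear
  edge (23,1)–(24,22): clear
  edge (24,22)–(17,20): clear
  midpoint (8,12) outside
  → clear
Obstacle 2 [(2,10) (11,3) (6,20)]:
  edge (2,10)–(11,3): crosses AB
  edge (11,3)–(6,20): crosses AB
  edge (6,20)–(2,10): clear
  → BLOCKED

BLOCKED by obstacle 2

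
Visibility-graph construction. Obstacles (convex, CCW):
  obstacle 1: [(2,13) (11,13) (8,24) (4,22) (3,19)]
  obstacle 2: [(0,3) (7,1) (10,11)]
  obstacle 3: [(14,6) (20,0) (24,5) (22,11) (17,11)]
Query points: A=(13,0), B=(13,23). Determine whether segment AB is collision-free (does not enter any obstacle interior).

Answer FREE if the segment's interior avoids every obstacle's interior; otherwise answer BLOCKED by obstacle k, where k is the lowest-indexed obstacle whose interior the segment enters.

FREE

Obstacle 1 [(2,13) (11,13) (8,24) (4,22) (3,19)]:
  edge (2,13)–(11,13): clear
  edge (11,13)–(8,24): clear
  edge (8,24)–(4,22): clear
  edge (4,22)–(3,19): clear
  edge (3,19)–(2,13): clear
  midpoint (13,23/2) outside
  → clear
Obstacle 2 [(0,3) (7,1) (10,11)]:
  edge (0,3)–(7,1): clear
  edge (7,1)–(10,11): clear
  edge (10,11)–(0,3): clear
  midpoint (13,23/2) outside
  → clear
Obstacle 3 [(14,6) (20,0) (24,5) (22,11) (17,11)]:
  edge (14,6)–(20,0): clear
  edge (20,0)–(24,5): clear
  edge (24,5)–(22,11): clear
  edge (22,11)–(17,11): clear
  edge (17,11)–(14,6): clear
  midpoint (13,23/2) outside
  → clear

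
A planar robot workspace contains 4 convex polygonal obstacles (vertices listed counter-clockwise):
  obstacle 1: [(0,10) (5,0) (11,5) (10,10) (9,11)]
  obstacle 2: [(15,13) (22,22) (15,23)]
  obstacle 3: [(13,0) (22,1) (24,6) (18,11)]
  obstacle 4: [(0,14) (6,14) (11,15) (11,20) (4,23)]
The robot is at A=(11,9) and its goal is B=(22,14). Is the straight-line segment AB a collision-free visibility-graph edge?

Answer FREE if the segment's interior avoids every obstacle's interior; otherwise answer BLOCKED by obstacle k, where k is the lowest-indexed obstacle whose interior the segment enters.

FREE

Obstacle 1 [(0,10) (5,0) (11,5) (10,10) (9,11)]:
  edge (0,10)–(5,0): clear
  edge (5,0)–(11,5): clear
  edge (11,5)–(10,10): clear
  edge (10,10)–(9,11): clear
  edge (9,11)–(0,10): clear
  midpoint (33/2,23/2) outside
  → clear
Obstacle 2 [(15,13) (22,22) (15,23)]:
  edge (15,13)–(22,22): clear
  edge (22,22)–(15,23): clear
  edge (15,23)–(15,13): clear
  midpoint (33/2,23/2) outside
  → clear
Obstacle 3 [(13,0) (22,1) (24,6) (18,11)]:
  edge (13,0)–(22,1): clear
  edge (22,1)–(24,6): clear
  edge (24,6)–(18,11): clear
  edge (18,11)–(13,0): clear
  midpoint (33/2,23/2) outside
  → clear
Obstacle 4 [(0,14) (6,14) (11,15) (11,20) (4,23)]:
  edge (0,14)–(6,14): clear
  edge (6,14)–(11,15): clear
  edge (11,15)–(11,20): clear
  edge (11,20)–(4,23): clear
  edge (4,23)–(0,14): clear
  midpoint (33/2,23/2) outside
  → clear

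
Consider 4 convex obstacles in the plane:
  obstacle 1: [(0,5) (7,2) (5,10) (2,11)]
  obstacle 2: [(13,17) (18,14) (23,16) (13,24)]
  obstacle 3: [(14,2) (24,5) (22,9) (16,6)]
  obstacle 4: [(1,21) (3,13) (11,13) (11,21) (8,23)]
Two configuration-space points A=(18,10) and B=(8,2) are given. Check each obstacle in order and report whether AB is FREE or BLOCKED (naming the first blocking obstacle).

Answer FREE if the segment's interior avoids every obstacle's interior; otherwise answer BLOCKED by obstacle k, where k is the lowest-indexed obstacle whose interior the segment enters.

Obstacle 1 [(0,5) (7,2) (5,10) (2,11)]:
  edge (0,5)–(7,2): clear
  edge (7,2)–(5,10): clear
  edge (5,10)–(2,11): clear
  edge (2,11)–(0,5): clear
  midpoint (13,6) outside
  → clear
Obstacle 2 [(13,17) (18,14) (23,16) (13,24)]:
  edge (13,17)–(18,14): clear
  edge (18,14)–(23,16): clear
  edge (23,16)–(13,24): clear
  edge (13,24)–(13,17): clear
  midpoint (13,6) outside
  → clear
Obstacle 3 [(14,2) (24,5) (22,9) (16,6)]:
  edge (14,2)–(24,5): clear
  edge (24,5)–(22,9): clear
  edge (22,9)–(16,6): clear
  edge (16,6)–(14,2): clear
  midpoint (13,6) outside
  → clear
Obstacle 4 [(1,21) (3,13) (11,13) (11,21) (8,23)]:
  edge (1,21)–(3,13): clear
  edge (3,13)–(11,13): clear
  edge (11,13)–(11,21): clear
  edge (11,21)–(8,23): clear
  edge (8,23)–(1,21): clear
  midpoint (13,6) outside
  → clear

FREE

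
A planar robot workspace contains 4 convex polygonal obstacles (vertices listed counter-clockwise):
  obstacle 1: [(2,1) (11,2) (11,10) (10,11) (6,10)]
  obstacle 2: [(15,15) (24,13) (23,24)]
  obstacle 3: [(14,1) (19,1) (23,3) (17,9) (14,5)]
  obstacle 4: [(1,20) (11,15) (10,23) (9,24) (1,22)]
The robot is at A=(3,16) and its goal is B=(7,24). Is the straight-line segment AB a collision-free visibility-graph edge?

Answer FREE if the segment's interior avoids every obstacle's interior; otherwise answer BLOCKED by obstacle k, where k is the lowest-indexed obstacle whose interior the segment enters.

BLOCKED by obstacle 4

Obstacle 1 [(2,1) (11,2) (11,10) (10,11) (6,10)]:
  edge (2,1)–(11,2): clear
  edge (11,2)–(11,10): clear
  edge (11,10)–(10,11): clear
  edge (10,11)–(6,10): clear
  edge (6,10)–(2,1): clear
  midpoint (5,20) outside
  → clear
Obstacle 2 [(15,15) (24,13) (23,24)]:
  edge (15,15)–(24,13): clear
  edge (24,13)–(23,24): clear
  edge (23,24)–(15,15): clear
  midpoint (5,20) outside
  → clear
Obstacle 3 [(14,1) (19,1) (23,3) (17,9) (14,5)]:
  edge (14,1)–(19,1): clear
  edge (19,1)–(23,3): clear
  edge (23,3)–(17,9): clear
  edge (17,9)–(14,5): clear
  edge (14,5)–(14,1): clear
  midpoint (5,20) outside
  → clear
Obstacle 4 [(1,20) (11,15) (10,23) (9,24) (1,22)]:
  edge (1,20)–(11,15): crosses AB
  edge (11,15)–(10,23): clear
  edge (10,23)–(9,24): clear
  edge (9,24)–(1,22): crosses AB
  edge (1,22)–(1,20): clear
  → BLOCKED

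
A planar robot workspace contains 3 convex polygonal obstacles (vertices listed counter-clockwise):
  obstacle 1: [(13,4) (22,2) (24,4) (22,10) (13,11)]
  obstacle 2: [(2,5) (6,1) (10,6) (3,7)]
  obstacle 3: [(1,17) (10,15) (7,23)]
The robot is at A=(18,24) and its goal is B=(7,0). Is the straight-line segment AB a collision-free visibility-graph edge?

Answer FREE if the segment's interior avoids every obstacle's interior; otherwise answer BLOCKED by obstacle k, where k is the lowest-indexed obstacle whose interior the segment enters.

BLOCKED by obstacle 2

Obstacle 1 [(13,4) (22,2) (24,4) (22,10) (13,11)]:
  edge (13,4)–(22,2): clear
  edge (22,2)–(24,4): clear
  edge (24,4)–(22,10): clear
  edge (22,10)–(13,11): clear
  edge (13,11)–(13,4): clear
  midpoint (25/2,12) outside
  → clear
Obstacle 2 [(2,5) (6,1) (10,6) (3,7)]:
  edge (2,5)–(6,1): clear
  edge (6,1)–(10,6): crosses AB
  edge (10,6)–(3,7): crosses AB
  edge (3,7)–(2,5): clear
  → BLOCKED
Obstacle 3 [(1,17) (10,15) (7,23)]:
  edge (1,17)–(10,15): clear
  edge (10,15)–(7,23): clear
  edge (7,23)–(1,17): clear
  midpoint (25/2,12) outside
  → clear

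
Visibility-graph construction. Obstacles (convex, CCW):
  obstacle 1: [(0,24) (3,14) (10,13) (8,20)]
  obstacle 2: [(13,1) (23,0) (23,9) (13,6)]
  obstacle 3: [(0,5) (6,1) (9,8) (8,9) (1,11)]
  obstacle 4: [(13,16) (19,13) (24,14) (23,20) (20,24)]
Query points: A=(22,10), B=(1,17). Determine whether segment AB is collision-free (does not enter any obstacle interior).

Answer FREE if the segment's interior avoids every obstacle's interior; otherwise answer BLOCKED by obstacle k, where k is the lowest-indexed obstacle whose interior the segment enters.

BLOCKED by obstacle 1

Obstacle 1 [(0,24) (3,14) (10,13) (8,20)]:
  edge (0,24)–(3,14): crosses AB
  edge (3,14)–(10,13): clear
  edge (10,13)–(8,20): crosses AB
  edge (8,20)–(0,24): clear
  → BLOCKED
Obstacle 2 [(13,1) (23,0) (23,9) (13,6)]:
  edge (13,1)–(23,0): clear
  edge (23,0)–(23,9): clear
  edge (23,9)–(13,6): clear
  edge (13,6)–(13,1): clear
  midpoint (23/2,27/2) outside
  → clear
Obstacle 3 [(0,5) (6,1) (9,8) (8,9) (1,11)]:
  edge (0,5)–(6,1): clear
  edge (6,1)–(9,8): clear
  edge (9,8)–(8,9): clear
  edge (8,9)–(1,11): clear
  edge (1,11)–(0,5): clear
  midpoint (23/2,27/2) outside
  → clear
Obstacle 4 [(13,16) (19,13) (24,14) (23,20) (20,24)]:
  edge (13,16)–(19,13): clear
  edge (19,13)–(24,14): clear
  edge (24,14)–(23,20): clear
  edge (23,20)–(20,24): clear
  edge (20,24)–(13,16): clear
  midpoint (23/2,27/2) outside
  → clear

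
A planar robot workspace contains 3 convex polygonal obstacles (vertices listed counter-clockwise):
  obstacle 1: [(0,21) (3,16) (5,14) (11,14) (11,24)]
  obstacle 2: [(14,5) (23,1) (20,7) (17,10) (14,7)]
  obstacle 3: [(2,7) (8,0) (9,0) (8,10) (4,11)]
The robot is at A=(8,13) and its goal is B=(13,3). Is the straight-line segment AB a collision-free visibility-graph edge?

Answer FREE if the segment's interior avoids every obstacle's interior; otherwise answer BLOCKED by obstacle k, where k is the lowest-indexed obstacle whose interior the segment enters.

FREE

Obstacle 1 [(0,21) (3,16) (5,14) (11,14) (11,24)]:
  edge (0,21)–(3,16): clear
  edge (3,16)–(5,14): clear
  edge (5,14)–(11,14): clear
  edge (11,14)–(11,24): clear
  edge (11,24)–(0,21): clear
  midpoint (21/2,8) outside
  → clear
Obstacle 2 [(14,5) (23,1) (20,7) (17,10) (14,7)]:
  edge (14,5)–(23,1): clear
  edge (23,1)–(20,7): clear
  edge (20,7)–(17,10): clear
  edge (17,10)–(14,7): clear
  edge (14,7)–(14,5): clear
  midpoint (21/2,8) outside
  → clear
Obstacle 3 [(2,7) (8,0) (9,0) (8,10) (4,11)]:
  edge (2,7)–(8,0): clear
  edge (8,0)–(9,0): clear
  edge (9,0)–(8,10): clear
  edge (8,10)–(4,11): clear
  edge (4,11)–(2,7): clear
  midpoint (21/2,8) outside
  → clear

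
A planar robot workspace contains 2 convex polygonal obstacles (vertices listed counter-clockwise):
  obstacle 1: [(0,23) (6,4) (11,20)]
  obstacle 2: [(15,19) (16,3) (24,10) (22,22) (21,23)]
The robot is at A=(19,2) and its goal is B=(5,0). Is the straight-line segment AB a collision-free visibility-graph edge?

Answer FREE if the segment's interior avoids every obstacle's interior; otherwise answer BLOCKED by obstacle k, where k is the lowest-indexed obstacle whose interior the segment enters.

Obstacle 1 [(0,23) (6,4) (11,20)]:
  edge (0,23)–(6,4): clear
  edge (6,4)–(11,20): clear
  edge (11,20)–(0,23): clear
  midpoint (12,1) outside
  → clear
Obstacle 2 [(15,19) (16,3) (24,10) (22,22) (21,23)]:
  edge (15,19)–(16,3): clear
  edge (16,3)–(24,10): clear
  edge (24,10)–(22,22): clear
  edge (22,22)–(21,23): clear
  edge (21,23)–(15,19): clear
  midpoint (12,1) outside
  → clear

FREE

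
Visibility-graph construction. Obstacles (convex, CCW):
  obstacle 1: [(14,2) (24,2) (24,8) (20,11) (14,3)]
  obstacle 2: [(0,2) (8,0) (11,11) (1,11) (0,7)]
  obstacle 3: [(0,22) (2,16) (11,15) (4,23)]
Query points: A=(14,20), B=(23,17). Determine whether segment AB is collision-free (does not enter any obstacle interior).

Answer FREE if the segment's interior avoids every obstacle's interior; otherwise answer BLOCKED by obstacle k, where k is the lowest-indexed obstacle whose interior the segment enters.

FREE

Obstacle 1 [(14,2) (24,2) (24,8) (20,11) (14,3)]:
  edge (14,2)–(24,2): clear
  edge (24,2)–(24,8): clear
  edge (24,8)–(20,11): clear
  edge (20,11)–(14,3): clear
  edge (14,3)–(14,2): clear
  midpoint (37/2,37/2) outside
  → clear
Obstacle 2 [(0,2) (8,0) (11,11) (1,11) (0,7)]:
  edge (0,2)–(8,0): clear
  edge (8,0)–(11,11): clear
  edge (11,11)–(1,11): clear
  edge (1,11)–(0,7): clear
  edge (0,7)–(0,2): clear
  midpoint (37/2,37/2) outside
  → clear
Obstacle 3 [(0,22) (2,16) (11,15) (4,23)]:
  edge (0,22)–(2,16): clear
  edge (2,16)–(11,15): clear
  edge (11,15)–(4,23): clear
  edge (4,23)–(0,22): clear
  midpoint (37/2,37/2) outside
  → clear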